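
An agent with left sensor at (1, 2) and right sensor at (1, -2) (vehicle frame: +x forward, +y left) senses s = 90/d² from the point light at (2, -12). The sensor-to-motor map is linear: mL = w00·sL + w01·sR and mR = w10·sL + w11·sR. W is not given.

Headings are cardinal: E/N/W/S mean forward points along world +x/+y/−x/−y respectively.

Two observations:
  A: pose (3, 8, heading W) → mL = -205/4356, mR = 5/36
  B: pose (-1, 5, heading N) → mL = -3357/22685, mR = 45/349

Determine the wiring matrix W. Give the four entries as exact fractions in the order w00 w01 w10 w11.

obs A: pose=(3,8,W) → sL=5/18, sR=45/242, mL=-205/4356, mR=5/36
obs B: pose=(-1,5,N) → sL=90/349, sR=18/65, mL=-3357/22685, mR=45/349
sensor matrix S = [[5/18, 45/242], [90/349, 18/65]]; det S = 15904/548977
solve [mL_A; mL_B] = S·[w00; w01] and [mR_A; mR_B] = S·[w10; w11]:
  w00 = 1/2, w01 = -1, w10 = 1/2, w11 = 0

1/2 -1 1/2 0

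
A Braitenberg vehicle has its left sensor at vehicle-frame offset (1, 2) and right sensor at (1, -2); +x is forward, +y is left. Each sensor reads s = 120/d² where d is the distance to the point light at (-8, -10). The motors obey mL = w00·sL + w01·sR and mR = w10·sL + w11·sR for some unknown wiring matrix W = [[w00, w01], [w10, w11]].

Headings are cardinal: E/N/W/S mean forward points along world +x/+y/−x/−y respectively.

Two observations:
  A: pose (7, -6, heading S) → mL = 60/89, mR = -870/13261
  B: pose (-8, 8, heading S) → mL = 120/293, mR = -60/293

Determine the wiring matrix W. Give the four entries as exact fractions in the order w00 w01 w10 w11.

0 1 -1 1/2

obs A: pose=(7,-6,S) → sL=60/149, sR=60/89, mL=60/89, mR=-870/13261
obs B: pose=(-8,8,S) → sL=120/293, sR=120/293, mL=120/293, mR=-60/293
sensor matrix S = [[60/149, 60/89], [120/293, 120/293]]; det S = -432000/3885473
solve [mL_A; mL_B] = S·[w00; w01] and [mR_A; mR_B] = S·[w10; w11]:
  w00 = 0, w01 = 1, w10 = -1, w11 = 1/2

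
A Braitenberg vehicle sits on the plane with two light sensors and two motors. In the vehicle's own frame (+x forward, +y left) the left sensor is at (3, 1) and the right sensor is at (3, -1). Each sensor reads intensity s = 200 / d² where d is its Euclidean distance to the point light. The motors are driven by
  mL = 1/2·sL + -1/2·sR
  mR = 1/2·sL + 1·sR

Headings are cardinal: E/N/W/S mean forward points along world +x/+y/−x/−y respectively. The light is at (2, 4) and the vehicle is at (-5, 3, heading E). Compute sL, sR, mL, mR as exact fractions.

left sensor world pos  = (-2, 4); dL² = 16
right sensor world pos = (-2, 2); dR² = 20
sL = 200/16 = 25/2
sR = 200/20 = 10
mL = 1/2·sL + -1/2·sR = 5/4
mR = 1/2·sL + 1·sR = 65/4

25/2 10 5/4 65/4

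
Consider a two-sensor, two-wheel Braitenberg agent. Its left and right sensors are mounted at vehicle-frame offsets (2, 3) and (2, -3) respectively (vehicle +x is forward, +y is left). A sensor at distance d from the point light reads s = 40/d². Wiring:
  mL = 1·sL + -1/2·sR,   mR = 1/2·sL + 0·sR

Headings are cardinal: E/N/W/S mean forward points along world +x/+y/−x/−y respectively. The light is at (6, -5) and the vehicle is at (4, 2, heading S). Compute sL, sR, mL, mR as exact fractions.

20/13 4/5 74/65 10/13

left sensor world pos  = (7, 0); dL² = 26
right sensor world pos = (1, 0); dR² = 50
sL = 40/26 = 20/13
sR = 40/50 = 4/5
mL = 1·sL + -1/2·sR = 74/65
mR = 1/2·sL + 0·sR = 10/13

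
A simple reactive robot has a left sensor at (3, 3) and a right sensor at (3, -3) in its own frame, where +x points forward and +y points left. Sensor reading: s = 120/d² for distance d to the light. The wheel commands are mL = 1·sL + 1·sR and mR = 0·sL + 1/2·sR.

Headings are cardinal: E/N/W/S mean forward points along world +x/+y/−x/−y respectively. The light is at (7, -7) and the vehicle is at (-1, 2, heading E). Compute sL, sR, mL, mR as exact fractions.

120/169 120/61 27600/10309 60/61

left sensor world pos  = (2, 5); dL² = 169
right sensor world pos = (2, -1); dR² = 61
sL = 120/169 = 120/169
sR = 120/61 = 120/61
mL = 1·sL + 1·sR = 27600/10309
mR = 0·sL + 1/2·sR = 60/61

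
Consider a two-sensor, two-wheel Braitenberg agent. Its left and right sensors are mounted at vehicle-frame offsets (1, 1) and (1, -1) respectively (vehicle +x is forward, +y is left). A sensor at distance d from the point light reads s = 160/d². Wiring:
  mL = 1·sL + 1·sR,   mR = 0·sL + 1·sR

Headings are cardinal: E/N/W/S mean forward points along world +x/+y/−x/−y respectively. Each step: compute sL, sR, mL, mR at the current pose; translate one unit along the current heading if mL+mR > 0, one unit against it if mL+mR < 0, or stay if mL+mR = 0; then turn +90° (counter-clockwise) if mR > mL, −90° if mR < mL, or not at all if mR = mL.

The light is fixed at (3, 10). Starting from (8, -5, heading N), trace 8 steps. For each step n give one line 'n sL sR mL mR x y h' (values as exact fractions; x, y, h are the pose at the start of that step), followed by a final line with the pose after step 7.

0 40/53 20/29 2220/1537 20/29 8 -5 N
1 32/41 160/261 14912/10701 160/261 8 -4 E
2 80/137 16/25 4192/3425 16/25 9 -4 S
3 160/281 160/221 80320/62101 160/221 9 -5 W
4 40/53 20/29 2220/1537 20/29 8 -5 N
5 32/41 160/261 14912/10701 160/261 8 -4 E
6 80/137 16/25 4192/3425 16/25 9 -4 S
7 160/281 160/221 80320/62101 160/221 9 -5 W
final 8 -5 N

n=0: pose=(8,-5,N); sL=40/53, sR=20/29; mL=2220/1537, mR=20/29; mL+mR=3280/1537 → advance +1; mR−mL=-40/53 → turn -1·90°
n=1: pose=(8,-4,E); sL=32/41, sR=160/261; mL=14912/10701, mR=160/261; mL+mR=21472/10701 → advance +1; mR−mL=-32/41 → turn -1·90°
n=2: pose=(9,-4,S); sL=80/137, sR=16/25; mL=4192/3425, mR=16/25; mL+mR=6384/3425 → advance +1; mR−mL=-80/137 → turn -1·90°
n=3: pose=(9,-5,W); sL=160/281, sR=160/221; mL=80320/62101, mR=160/221; mL+mR=125280/62101 → advance +1; mR−mL=-160/281 → turn -1·90°
n=4: pose=(8,-5,N); sL=40/53, sR=20/29; mL=2220/1537, mR=20/29; mL+mR=3280/1537 → advance +1; mR−mL=-40/53 → turn -1·90°
n=5: pose=(8,-4,E); sL=32/41, sR=160/261; mL=14912/10701, mR=160/261; mL+mR=21472/10701 → advance +1; mR−mL=-32/41 → turn -1·90°
n=6: pose=(9,-4,S); sL=80/137, sR=16/25; mL=4192/3425, mR=16/25; mL+mR=6384/3425 → advance +1; mR−mL=-80/137 → turn -1·90°
n=7: pose=(9,-5,W); sL=160/281, sR=160/221; mL=80320/62101, mR=160/221; mL+mR=125280/62101 → advance +1; mR−mL=-160/281 → turn -1·90°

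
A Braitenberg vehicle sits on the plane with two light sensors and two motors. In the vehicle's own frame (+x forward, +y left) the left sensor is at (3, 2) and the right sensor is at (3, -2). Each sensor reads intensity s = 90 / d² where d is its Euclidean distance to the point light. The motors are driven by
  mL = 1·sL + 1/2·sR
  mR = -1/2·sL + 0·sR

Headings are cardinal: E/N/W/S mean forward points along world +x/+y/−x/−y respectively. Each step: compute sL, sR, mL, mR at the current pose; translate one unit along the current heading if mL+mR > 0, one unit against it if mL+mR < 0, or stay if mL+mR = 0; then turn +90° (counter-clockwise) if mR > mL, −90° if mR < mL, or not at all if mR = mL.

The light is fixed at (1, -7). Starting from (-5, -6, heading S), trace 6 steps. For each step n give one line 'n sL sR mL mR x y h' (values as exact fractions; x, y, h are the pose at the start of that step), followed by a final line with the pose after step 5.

n=0: pose=(-5,-6,S); sL=9/2, sR=45/34; mL=351/68, mR=-9/4; mL+mR=99/34 → advance +1; mR−mL=-126/17 → turn -1·90°
n=1: pose=(-5,-7,W); sL=18/17, sR=18/17; mL=27/17, mR=-9/17; mL+mR=18/17 → advance +1; mR−mL=-36/17 → turn -1·90°
n=2: pose=(-6,-7,N); sL=1, sR=45/17; mL=79/34, mR=-1/2; mL+mR=31/17 → advance +1; mR−mL=-48/17 → turn -1·90°
n=3: pose=(-6,-6,E); sL=18/5, sR=90/17; mL=531/85, mR=-9/5; mL+mR=378/85 → advance +1; mR−mL=-684/85 → turn -1·90°
n=4: pose=(-5,-6,S); sL=9/2, sR=45/34; mL=351/68, mR=-9/4; mL+mR=99/34 → advance +1; mR−mL=-126/17 → turn -1·90°
n=5: pose=(-5,-7,W); sL=18/17, sR=18/17; mL=27/17, mR=-9/17; mL+mR=18/17 → advance +1; mR−mL=-36/17 → turn -1·90°

0 9/2 45/34 351/68 -9/4 -5 -6 S
1 18/17 18/17 27/17 -9/17 -5 -7 W
2 1 45/17 79/34 -1/2 -6 -7 N
3 18/5 90/17 531/85 -9/5 -6 -6 E
4 9/2 45/34 351/68 -9/4 -5 -6 S
5 18/17 18/17 27/17 -9/17 -5 -7 W
final -6 -7 N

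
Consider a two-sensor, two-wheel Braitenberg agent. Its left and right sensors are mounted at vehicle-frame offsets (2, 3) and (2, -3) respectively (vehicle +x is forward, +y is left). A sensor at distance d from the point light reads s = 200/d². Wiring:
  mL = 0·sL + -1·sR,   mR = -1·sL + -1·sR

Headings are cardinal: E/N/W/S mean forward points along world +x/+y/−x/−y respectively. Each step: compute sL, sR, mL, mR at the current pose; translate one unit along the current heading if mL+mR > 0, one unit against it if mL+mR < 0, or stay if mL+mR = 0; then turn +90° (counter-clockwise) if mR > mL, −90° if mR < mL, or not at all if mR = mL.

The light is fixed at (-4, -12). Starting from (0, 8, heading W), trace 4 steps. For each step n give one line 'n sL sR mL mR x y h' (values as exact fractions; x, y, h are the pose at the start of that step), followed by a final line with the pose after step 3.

0 200/293 200/533 -200/533 -165200/156169 0 8 W
1 25/61 50/137 -50/137 -6475/8357 1 8 N
2 200/533 40/61 -40/61 -33520/32513 1 7 E
3 100/169 20/29 -20/29 -6280/4901 0 7 S
final 0 8 W

n=0: pose=(0,8,W); sL=200/293, sR=200/533; mL=-200/533, mR=-165200/156169; mL+mR=-223800/156169 → advance -1; mR−mL=-200/293 → turn -1·90°
n=1: pose=(1,8,N); sL=25/61, sR=50/137; mL=-50/137, mR=-6475/8357; mL+mR=-9525/8357 → advance -1; mR−mL=-25/61 → turn -1·90°
n=2: pose=(1,7,E); sL=200/533, sR=40/61; mL=-40/61, mR=-33520/32513; mL+mR=-54840/32513 → advance -1; mR−mL=-200/533 → turn -1·90°
n=3: pose=(0,7,S); sL=100/169, sR=20/29; mL=-20/29, mR=-6280/4901; mL+mR=-9660/4901 → advance -1; mR−mL=-100/169 → turn -1·90°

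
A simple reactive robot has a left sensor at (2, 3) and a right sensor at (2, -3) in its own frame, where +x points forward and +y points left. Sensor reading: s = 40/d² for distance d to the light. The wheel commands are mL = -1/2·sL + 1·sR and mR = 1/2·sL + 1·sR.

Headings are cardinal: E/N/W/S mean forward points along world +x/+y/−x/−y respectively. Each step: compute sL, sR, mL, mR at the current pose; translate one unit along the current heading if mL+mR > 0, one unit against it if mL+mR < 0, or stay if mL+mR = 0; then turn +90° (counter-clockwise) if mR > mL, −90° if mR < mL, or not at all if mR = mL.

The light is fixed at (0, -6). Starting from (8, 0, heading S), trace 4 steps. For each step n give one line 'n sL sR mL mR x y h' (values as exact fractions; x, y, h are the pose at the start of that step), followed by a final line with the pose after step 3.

n=0: pose=(8,0,S); sL=40/137, sR=40/41; mL=4660/5617, mR=6300/5617; mL+mR=80/41 → advance +1; mR−mL=40/137 → turn +1·90°
n=1: pose=(8,-1,E); sL=10/41, sR=5/13; mL=140/533, mR=270/533; mL+mR=10/13 → advance +1; mR−mL=10/41 → turn +1·90°
n=2: pose=(9,-1,N); sL=8/17, sR=40/193; mL=-92/3281, mR=1452/3281; mL+mR=80/193 → advance +1; mR−mL=8/17 → turn +1·90°
n=3: pose=(9,0,W); sL=20/29, sR=4/13; mL=-14/377, mR=246/377; mL+mR=8/13 → advance +1; mR−mL=20/29 → turn +1·90°

0 40/137 40/41 4660/5617 6300/5617 8 0 S
1 10/41 5/13 140/533 270/533 8 -1 E
2 8/17 40/193 -92/3281 1452/3281 9 -1 N
3 20/29 4/13 -14/377 246/377 9 0 W
final 8 0 S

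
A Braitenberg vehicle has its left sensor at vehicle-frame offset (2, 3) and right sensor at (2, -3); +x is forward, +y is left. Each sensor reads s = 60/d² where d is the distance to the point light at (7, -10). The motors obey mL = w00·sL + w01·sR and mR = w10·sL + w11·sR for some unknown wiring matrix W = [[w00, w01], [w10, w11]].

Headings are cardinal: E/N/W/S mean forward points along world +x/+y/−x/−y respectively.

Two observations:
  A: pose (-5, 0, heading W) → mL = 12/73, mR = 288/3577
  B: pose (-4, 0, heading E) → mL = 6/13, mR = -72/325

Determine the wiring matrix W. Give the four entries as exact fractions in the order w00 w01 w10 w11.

obs A: pose=(-5,0,W) → sL=12/49, sR=12/73, mL=12/73, mR=288/3577
obs B: pose=(-4,0,E) → sL=6/25, sR=6/13, mL=6/13, mR=-72/325
sensor matrix S = [[12/49, 12/73], [6/25, 6/13]]; det S = 85536/1162525
solve [mL_A; mL_B] = S·[w00; w01] and [mR_A; mR_B] = S·[w10; w11]:
  w00 = 0, w01 = 1, w10 = 1, w11 = -1

0 1 1 -1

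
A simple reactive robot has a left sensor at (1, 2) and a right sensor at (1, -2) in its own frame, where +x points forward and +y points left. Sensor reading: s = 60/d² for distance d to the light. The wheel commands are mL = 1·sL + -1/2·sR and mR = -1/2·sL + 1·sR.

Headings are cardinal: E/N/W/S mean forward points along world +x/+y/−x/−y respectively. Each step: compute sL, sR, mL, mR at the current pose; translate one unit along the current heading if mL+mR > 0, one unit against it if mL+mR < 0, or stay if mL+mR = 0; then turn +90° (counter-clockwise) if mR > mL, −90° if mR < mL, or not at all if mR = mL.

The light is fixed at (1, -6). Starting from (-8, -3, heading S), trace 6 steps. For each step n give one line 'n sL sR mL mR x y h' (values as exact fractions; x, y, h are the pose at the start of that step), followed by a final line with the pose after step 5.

n=0: pose=(-8,-3,S); sL=60/53, sR=12/25; mL=1182/1325, mR=-114/1325; mL+mR=1068/1325 → advance +1; mR−mL=-1296/1325 → turn -1·90°
n=1: pose=(-8,-4,W); sL=3/5, sR=15/29; mL=99/290, mR=63/290; mL+mR=81/145 → advance +1; mR−mL=-18/145 → turn -1·90°
n=2: pose=(-9,-4,N); sL=20/51, sR=60/73; mL=-70/3723, mR=2330/3723; mL+mR=2260/3723 → advance +1; mR−mL=800/1241 → turn +1·90°
n=3: pose=(-9,-3,W); sL=30/61, sR=30/73; mL=1275/4453, mR=735/4453; mL+mR=2010/4453 → advance +1; mR−mL=-540/4453 → turn -1·90°
n=4: pose=(-10,-3,N); sL=12/37, sR=60/97; mL=54/3589, mR=1638/3589; mL+mR=1692/3589 → advance +1; mR−mL=1584/3589 → turn +1·90°
n=5: pose=(-10,-2,W); sL=15/37, sR=1/3; mL=53/222, mR=29/222; mL+mR=41/111 → advance +1; mR−mL=-4/37 → turn -1·90°

0 60/53 12/25 1182/1325 -114/1325 -8 -3 S
1 3/5 15/29 99/290 63/290 -8 -4 W
2 20/51 60/73 -70/3723 2330/3723 -9 -4 N
3 30/61 30/73 1275/4453 735/4453 -9 -3 W
4 12/37 60/97 54/3589 1638/3589 -10 -3 N
5 15/37 1/3 53/222 29/222 -10 -2 W
final -11 -2 N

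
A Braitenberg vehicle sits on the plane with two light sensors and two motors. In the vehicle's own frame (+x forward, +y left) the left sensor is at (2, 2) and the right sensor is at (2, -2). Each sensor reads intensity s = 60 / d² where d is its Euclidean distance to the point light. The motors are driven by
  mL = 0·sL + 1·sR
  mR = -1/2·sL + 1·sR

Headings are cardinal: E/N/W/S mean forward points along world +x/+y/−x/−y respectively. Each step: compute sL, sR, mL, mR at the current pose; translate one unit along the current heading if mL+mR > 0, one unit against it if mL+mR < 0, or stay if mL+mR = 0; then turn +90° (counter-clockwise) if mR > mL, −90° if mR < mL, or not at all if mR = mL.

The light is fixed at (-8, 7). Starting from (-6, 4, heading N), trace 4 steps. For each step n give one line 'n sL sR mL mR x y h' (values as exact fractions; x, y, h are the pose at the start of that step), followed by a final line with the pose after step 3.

0 60 60/17 60/17 -450/17 -6 4 N
1 3 15/13 15/13 -9/26 -6 3 E
2 60/61 60/37 60/37 2550/2257 -5 3 S
3 6/5 6 6 27/5 -5 2 W
final -6 2 N

n=0: pose=(-6,4,N); sL=60, sR=60/17; mL=60/17, mR=-450/17; mL+mR=-390/17 → advance -1; mR−mL=-30 → turn -1·90°
n=1: pose=(-6,3,E); sL=3, sR=15/13; mL=15/13, mR=-9/26; mL+mR=21/26 → advance +1; mR−mL=-3/2 → turn -1·90°
n=2: pose=(-5,3,S); sL=60/61, sR=60/37; mL=60/37, mR=2550/2257; mL+mR=6210/2257 → advance +1; mR−mL=-30/61 → turn -1·90°
n=3: pose=(-5,2,W); sL=6/5, sR=6; mL=6, mR=27/5; mL+mR=57/5 → advance +1; mR−mL=-3/5 → turn -1·90°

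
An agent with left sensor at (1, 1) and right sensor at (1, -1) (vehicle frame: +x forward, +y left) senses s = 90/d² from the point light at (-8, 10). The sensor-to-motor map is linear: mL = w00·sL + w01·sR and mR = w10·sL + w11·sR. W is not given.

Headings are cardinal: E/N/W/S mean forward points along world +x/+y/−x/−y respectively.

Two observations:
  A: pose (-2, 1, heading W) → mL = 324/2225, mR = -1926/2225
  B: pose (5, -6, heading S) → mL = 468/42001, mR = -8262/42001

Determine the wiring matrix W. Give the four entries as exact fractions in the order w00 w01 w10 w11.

-1/2 1/2 -1/2 -1/2

obs A: pose=(-2,1,W) → sL=18/25, sR=90/89, mL=324/2225, mR=-1926/2225
obs B: pose=(5,-6,S) → sL=18/97, sR=90/433, mL=468/42001, mR=-8262/42001
sensor matrix S = [[18/25, 90/89], [18/97, 90/433]]; det S = -710208/18690445
solve [mL_A; mL_B] = S·[w00; w01] and [mR_A; mR_B] = S·[w10; w11]:
  w00 = -1/2, w01 = 1/2, w10 = -1/2, w11 = -1/2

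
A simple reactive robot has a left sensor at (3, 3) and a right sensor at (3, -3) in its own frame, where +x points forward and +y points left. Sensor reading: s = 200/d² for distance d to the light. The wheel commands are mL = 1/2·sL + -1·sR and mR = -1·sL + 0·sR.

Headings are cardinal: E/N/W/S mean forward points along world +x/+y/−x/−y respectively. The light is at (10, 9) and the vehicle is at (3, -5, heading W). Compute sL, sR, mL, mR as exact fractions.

left sensor world pos  = (0, -8); dL² = 389
right sensor world pos = (0, -2); dR² = 221
sL = 200/389 = 200/389
sR = 200/221 = 200/221
mL = 1/2·sL + -1·sR = -55700/85969
mR = -1·sL + 0·sR = -200/389

200/389 200/221 -55700/85969 -200/389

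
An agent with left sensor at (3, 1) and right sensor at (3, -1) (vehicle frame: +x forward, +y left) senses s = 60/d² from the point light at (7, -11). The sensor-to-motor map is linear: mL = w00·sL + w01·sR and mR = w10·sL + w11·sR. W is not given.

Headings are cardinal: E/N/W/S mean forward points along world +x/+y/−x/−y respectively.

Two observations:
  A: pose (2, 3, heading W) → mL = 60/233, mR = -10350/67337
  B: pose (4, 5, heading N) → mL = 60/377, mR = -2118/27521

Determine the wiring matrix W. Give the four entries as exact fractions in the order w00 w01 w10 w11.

1 0 -1 1/2

obs A: pose=(2,3,W) → sL=60/233, sR=60/289, mL=60/233, mR=-10350/67337
obs B: pose=(4,5,N) → sL=60/377, sR=12/73, mL=60/377, mR=-2118/27521
sensor matrix S = [[60/233, 60/289], [60/377, 12/73]]; det S = 17213760/1853181577
solve [mL_A; mL_B] = S·[w00; w01] and [mR_A; mR_B] = S·[w10; w11]:
  w00 = 1, w01 = 0, w10 = -1, w11 = 1/2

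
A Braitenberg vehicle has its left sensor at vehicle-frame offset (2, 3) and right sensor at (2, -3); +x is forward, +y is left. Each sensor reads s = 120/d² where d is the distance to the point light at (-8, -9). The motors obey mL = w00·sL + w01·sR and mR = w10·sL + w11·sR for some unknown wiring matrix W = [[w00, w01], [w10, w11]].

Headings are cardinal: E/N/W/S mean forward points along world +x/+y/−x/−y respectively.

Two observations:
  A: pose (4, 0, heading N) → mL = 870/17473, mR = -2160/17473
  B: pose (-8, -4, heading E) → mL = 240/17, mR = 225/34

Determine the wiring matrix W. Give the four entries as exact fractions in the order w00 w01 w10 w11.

obs A: pose=(4,0,N) → sL=60/101, sR=60/173, mL=870/17473, mR=-2160/17473
obs B: pose=(-8,-4,E) → sL=30/17, sR=15, mL=240/17, mR=225/34
sensor matrix S = [[60/101, 60/173], [30/17, 15]]; det S = 2465100/297041
solve [mL_A; mL_B] = S·[w00; w01] and [mR_A; mR_B] = S·[w10; w11]:
  w00 = -1/2, w01 = 1, w10 = -1/2, w11 = 1/2

-1/2 1 -1/2 1/2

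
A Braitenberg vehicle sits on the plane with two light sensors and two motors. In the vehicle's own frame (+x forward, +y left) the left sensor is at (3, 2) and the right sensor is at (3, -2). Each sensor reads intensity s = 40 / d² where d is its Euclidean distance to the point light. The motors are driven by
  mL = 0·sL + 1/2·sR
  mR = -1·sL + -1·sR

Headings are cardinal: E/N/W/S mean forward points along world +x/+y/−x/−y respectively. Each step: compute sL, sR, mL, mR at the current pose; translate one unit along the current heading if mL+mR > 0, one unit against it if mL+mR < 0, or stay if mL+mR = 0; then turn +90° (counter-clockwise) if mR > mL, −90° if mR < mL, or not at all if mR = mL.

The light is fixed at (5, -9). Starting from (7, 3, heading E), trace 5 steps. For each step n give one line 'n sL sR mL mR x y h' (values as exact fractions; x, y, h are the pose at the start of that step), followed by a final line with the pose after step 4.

n=0: pose=(7,3,E); sL=40/221, sR=8/25; mL=4/25, mR=-2768/5525; mL+mR=-1884/5525 → advance -1; mR−mL=-3652/5525 → turn -1·90°
n=1: pose=(6,3,S); sL=4/9, sR=20/41; mL=10/41, mR=-344/369; mL+mR=-254/369 → advance -1; mR−mL=-434/369 → turn -1·90°
n=2: pose=(6,4,W); sL=8/25, sR=40/229; mL=20/229, mR=-2832/5725; mL+mR=-2332/5725 → advance -1; mR−mL=-3332/5725 → turn -1·90°
n=3: pose=(7,4,N); sL=5/32, sR=5/34; mL=5/68, mR=-165/544; mL+mR=-125/544 → advance -1; mR−mL=-205/544 → turn -1·90°
n=4: pose=(7,3,E); sL=40/221, sR=8/25; mL=4/25, mR=-2768/5525; mL+mR=-1884/5525 → advance -1; mR−mL=-3652/5525 → turn -1·90°

0 40/221 8/25 4/25 -2768/5525 7 3 E
1 4/9 20/41 10/41 -344/369 6 3 S
2 8/25 40/229 20/229 -2832/5725 6 4 W
3 5/32 5/34 5/68 -165/544 7 4 N
4 40/221 8/25 4/25 -2768/5525 7 3 E
final 6 3 S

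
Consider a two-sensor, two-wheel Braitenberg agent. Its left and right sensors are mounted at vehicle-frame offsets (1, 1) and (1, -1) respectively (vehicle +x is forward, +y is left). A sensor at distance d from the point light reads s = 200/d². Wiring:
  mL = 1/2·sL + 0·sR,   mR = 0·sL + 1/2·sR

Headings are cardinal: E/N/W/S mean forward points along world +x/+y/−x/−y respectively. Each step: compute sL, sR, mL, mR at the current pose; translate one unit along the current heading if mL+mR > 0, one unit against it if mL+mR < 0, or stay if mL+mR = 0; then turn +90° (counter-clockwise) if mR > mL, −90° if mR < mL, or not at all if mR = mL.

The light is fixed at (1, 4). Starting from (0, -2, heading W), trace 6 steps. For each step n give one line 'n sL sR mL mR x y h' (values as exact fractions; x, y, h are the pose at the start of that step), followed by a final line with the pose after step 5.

0 200/53 200/29 100/53 100/29 0 -2 W
1 4 100/29 2 50/29 -1 -2 S
2 200/73 40/9 100/73 20/9 -1 -3 W
3 50/17 5/2 25/17 5/4 -2 -3 S
4 200/97 40/13 100/97 20/13 -2 -4 W
5 20/9 100/53 10/9 50/53 -3 -4 S
final -3 -5 W

n=0: pose=(0,-2,W); sL=200/53, sR=200/29; mL=100/53, mR=100/29; mL+mR=8200/1537 → advance +1; mR−mL=2400/1537 → turn +1·90°
n=1: pose=(-1,-2,S); sL=4, sR=100/29; mL=2, mR=50/29; mL+mR=108/29 → advance +1; mR−mL=-8/29 → turn -1·90°
n=2: pose=(-1,-3,W); sL=200/73, sR=40/9; mL=100/73, mR=20/9; mL+mR=2360/657 → advance +1; mR−mL=560/657 → turn +1·90°
n=3: pose=(-2,-3,S); sL=50/17, sR=5/2; mL=25/17, mR=5/4; mL+mR=185/68 → advance +1; mR−mL=-15/68 → turn -1·90°
n=4: pose=(-2,-4,W); sL=200/97, sR=40/13; mL=100/97, mR=20/13; mL+mR=3240/1261 → advance +1; mR−mL=640/1261 → turn +1·90°
n=5: pose=(-3,-4,S); sL=20/9, sR=100/53; mL=10/9, mR=50/53; mL+mR=980/477 → advance +1; mR−mL=-80/477 → turn -1·90°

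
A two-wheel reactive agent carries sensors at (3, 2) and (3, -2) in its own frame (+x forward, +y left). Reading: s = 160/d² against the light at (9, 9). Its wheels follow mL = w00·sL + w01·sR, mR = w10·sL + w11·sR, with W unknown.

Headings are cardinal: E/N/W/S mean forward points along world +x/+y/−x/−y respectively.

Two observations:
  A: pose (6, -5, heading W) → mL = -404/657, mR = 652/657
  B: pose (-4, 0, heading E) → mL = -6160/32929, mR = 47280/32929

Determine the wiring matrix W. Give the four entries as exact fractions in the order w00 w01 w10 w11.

obs A: pose=(6,-5,W) → sL=40/73, sR=8/9, mL=-404/657, mR=652/657
obs B: pose=(-4,0,E) → sL=160/149, sR=160/221, mL=-6160/32929, mR=47280/32929
sensor matrix S = [[40/73, 8/9], [160/149, 160/221]]; det S = -12067840/21634353
solve [mL_A; mL_B] = S·[w00; w01] and [mR_A; mR_B] = S·[w10; w11]:
  w00 = 1/2, w01 = -1, w10 = 1, w11 = 1/2

1/2 -1 1 1/2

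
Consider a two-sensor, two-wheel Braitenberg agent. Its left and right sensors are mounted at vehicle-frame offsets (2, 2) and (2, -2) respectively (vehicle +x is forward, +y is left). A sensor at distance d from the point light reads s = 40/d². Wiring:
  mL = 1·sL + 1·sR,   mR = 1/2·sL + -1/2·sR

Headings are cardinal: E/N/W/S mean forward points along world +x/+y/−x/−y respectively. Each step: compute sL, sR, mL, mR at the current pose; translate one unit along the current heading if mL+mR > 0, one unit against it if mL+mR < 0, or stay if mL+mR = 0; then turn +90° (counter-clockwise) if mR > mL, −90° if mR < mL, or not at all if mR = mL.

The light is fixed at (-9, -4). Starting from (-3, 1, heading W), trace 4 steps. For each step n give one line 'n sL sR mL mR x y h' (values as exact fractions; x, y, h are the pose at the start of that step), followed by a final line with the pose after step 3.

n=0: pose=(-3,1,W); sL=8/5, sR=8/13; mL=144/65, mR=32/65; mL+mR=176/65 → advance +1; mR−mL=-112/65 → turn -1·90°
n=1: pose=(-4,1,N); sL=20/29, sR=20/49; mL=1560/1421, mR=200/1421; mL+mR=1760/1421 → advance +1; mR−mL=-1360/1421 → turn -1·90°
n=2: pose=(-4,2,E); sL=40/113, sR=8/13; mL=1424/1469, mR=-192/1469; mL+mR=1232/1469 → advance +1; mR−mL=-1616/1469 → turn -1·90°
n=3: pose=(-3,2,S); sL=1/2, sR=5/4; mL=7/4, mR=-3/8; mL+mR=11/8 → advance +1; mR−mL=-17/8 → turn -1·90°

0 8/5 8/13 144/65 32/65 -3 1 W
1 20/29 20/49 1560/1421 200/1421 -4 1 N
2 40/113 8/13 1424/1469 -192/1469 -4 2 E
3 1/2 5/4 7/4 -3/8 -3 2 S
final -3 1 W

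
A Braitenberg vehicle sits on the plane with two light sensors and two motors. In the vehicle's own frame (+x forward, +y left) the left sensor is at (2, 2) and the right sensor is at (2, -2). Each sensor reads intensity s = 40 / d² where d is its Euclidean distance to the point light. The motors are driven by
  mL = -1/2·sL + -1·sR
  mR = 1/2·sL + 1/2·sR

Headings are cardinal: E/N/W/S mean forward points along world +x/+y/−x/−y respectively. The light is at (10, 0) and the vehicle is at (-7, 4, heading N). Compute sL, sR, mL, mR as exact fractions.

40/397 40/261 -21100/103617 13160/103617

left sensor world pos  = (-9, 6); dL² = 397
right sensor world pos = (-5, 6); dR² = 261
sL = 40/397 = 40/397
sR = 40/261 = 40/261
mL = -1/2·sL + -1·sR = -21100/103617
mR = 1/2·sL + 1/2·sR = 13160/103617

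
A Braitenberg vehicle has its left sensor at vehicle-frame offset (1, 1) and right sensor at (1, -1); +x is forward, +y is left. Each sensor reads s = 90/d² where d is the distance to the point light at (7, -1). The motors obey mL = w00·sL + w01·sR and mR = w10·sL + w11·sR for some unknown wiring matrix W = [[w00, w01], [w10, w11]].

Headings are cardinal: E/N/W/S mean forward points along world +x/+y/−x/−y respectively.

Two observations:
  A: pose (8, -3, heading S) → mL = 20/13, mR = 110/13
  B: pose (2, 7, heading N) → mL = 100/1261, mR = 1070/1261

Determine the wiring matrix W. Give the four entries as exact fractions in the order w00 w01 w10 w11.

-1/2 1/2 1/2 1/2

obs A: pose=(8,-3,S) → sL=90/13, sR=10, mL=20/13, mR=110/13
obs B: pose=(2,7,N) → sL=10/13, sR=90/97, mL=100/1261, mR=1070/1261
sensor matrix S = [[90/13, 10], [10/13, 90/97]]; det S = -1600/1261
solve [mL_A; mL_B] = S·[w00; w01] and [mR_A; mR_B] = S·[w10; w11]:
  w00 = -1/2, w01 = 1/2, w10 = 1/2, w11 = 1/2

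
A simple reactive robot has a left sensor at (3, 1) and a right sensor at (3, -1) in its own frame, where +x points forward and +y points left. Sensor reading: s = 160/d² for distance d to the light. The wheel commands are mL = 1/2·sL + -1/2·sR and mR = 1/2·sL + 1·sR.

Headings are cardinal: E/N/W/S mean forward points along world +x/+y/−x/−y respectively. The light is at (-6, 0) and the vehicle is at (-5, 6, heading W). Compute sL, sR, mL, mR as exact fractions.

left sensor world pos  = (-8, 5); dL² = 29
right sensor world pos = (-8, 7); dR² = 53
sL = 160/29 = 160/29
sR = 160/53 = 160/53
mL = 1/2·sL + -1/2·sR = 1920/1537
mR = 1/2·sL + 1·sR = 8880/1537

160/29 160/53 1920/1537 8880/1537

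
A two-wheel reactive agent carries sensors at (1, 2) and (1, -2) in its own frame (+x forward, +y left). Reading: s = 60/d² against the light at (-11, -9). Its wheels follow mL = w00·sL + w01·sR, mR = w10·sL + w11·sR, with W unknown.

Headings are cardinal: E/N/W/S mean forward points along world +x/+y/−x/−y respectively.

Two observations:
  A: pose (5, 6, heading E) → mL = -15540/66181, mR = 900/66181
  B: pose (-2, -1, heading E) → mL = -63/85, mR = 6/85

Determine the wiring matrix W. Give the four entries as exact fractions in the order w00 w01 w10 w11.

obs A: pose=(5,6,E) → sL=30/289, sR=30/229, mL=-15540/66181, mR=900/66181
obs B: pose=(-2,-1,E) → sL=3/10, sR=15/34, mL=-63/85, mR=6/85
sensor matrix S = [[30/289, 30/229], [3/10, 15/34]]; det S = 7308/1125077
solve [mL_A; mL_B] = S·[w00; w01] and [mR_A; mR_B] = S·[w10; w11]:
  w00 = -1, w01 = -1, w10 = -1/2, w11 = 1/2

-1 -1 -1/2 1/2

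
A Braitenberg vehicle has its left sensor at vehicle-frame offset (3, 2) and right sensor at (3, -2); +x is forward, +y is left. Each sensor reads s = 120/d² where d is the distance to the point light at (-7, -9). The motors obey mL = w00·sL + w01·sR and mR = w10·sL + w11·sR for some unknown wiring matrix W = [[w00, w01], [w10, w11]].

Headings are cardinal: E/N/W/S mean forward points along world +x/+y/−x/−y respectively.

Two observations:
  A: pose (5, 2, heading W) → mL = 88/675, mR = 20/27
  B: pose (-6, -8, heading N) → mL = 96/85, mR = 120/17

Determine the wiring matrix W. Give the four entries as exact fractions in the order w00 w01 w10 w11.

obs A: pose=(5,2,W) → sL=20/27, sR=12/25, mL=88/675, mR=20/27
obs B: pose=(-6,-8,N) → sL=120/17, sR=24/5, mL=96/85, mR=120/17
sensor matrix S = [[20/27, 12/25], [120/17, 24/5]]; det S = 128/765
solve [mL_A; mL_B] = S·[w00; w01] and [mR_A; mR_B] = S·[w10; w11]:
  w00 = 1/2, w01 = -1/2, w10 = 1, w11 = 0

1/2 -1/2 1 0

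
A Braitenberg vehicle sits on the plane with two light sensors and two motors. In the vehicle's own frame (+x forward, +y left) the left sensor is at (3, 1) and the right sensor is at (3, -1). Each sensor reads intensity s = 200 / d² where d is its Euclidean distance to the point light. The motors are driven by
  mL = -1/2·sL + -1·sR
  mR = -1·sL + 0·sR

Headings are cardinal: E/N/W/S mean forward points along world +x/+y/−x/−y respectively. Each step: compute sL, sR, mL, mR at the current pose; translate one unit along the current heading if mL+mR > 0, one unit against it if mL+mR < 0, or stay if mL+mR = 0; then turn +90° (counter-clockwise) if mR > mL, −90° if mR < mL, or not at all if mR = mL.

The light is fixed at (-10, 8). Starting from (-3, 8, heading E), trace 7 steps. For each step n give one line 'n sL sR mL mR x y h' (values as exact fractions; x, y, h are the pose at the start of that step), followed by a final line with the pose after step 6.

0 200/101 200/101 -300/101 -200/101 -3 8 E
1 100/17 100/29 -3150/493 -100/17 -4 8 N
2 200/13 200/9 -3500/117 -200/13 -4 7 W
3 5/2 50/13 -265/52 -5/2 -3 7 S
4 200/101 200/101 -300/101 -200/101 -3 8 E
5 100/17 100/29 -3150/493 -100/17 -4 8 N
6 200/13 200/9 -3500/117 -200/13 -4 7 W
final -3 7 S

n=0: pose=(-3,8,E); sL=200/101, sR=200/101; mL=-300/101, mR=-200/101; mL+mR=-500/101 → advance -1; mR−mL=100/101 → turn +1·90°
n=1: pose=(-4,8,N); sL=100/17, sR=100/29; mL=-3150/493, mR=-100/17; mL+mR=-6050/493 → advance -1; mR−mL=250/493 → turn +1·90°
n=2: pose=(-4,7,W); sL=200/13, sR=200/9; mL=-3500/117, mR=-200/13; mL+mR=-5300/117 → advance -1; mR−mL=1700/117 → turn +1·90°
n=3: pose=(-3,7,S); sL=5/2, sR=50/13; mL=-265/52, mR=-5/2; mL+mR=-395/52 → advance -1; mR−mL=135/52 → turn +1·90°
n=4: pose=(-3,8,E); sL=200/101, sR=200/101; mL=-300/101, mR=-200/101; mL+mR=-500/101 → advance -1; mR−mL=100/101 → turn +1·90°
n=5: pose=(-4,8,N); sL=100/17, sR=100/29; mL=-3150/493, mR=-100/17; mL+mR=-6050/493 → advance -1; mR−mL=250/493 → turn +1·90°
n=6: pose=(-4,7,W); sL=200/13, sR=200/9; mL=-3500/117, mR=-200/13; mL+mR=-5300/117 → advance -1; mR−mL=1700/117 → turn +1·90°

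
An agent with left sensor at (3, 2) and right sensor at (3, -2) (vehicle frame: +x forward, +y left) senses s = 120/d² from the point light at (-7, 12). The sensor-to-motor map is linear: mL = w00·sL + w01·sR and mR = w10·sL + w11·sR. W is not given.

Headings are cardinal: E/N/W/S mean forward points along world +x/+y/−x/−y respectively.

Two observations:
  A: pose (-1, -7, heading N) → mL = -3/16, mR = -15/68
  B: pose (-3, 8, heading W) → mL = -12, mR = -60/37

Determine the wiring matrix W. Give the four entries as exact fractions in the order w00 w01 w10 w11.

obs A: pose=(-1,-7,N) → sL=15/34, sR=3/8, mL=-3/16, mR=-15/68
obs B: pose=(-3,8,W) → sL=120/37, sR=24, mL=-12, mR=-60/37
sensor matrix S = [[15/34, 3/8], [120/37, 24]]; det S = 5895/629
solve [mL_A; mL_B] = S·[w00; w01] and [mR_A; mR_B] = S·[w10; w11]:
  w00 = 0, w01 = -1/2, w10 = -1/2, w11 = 0

0 -1/2 -1/2 0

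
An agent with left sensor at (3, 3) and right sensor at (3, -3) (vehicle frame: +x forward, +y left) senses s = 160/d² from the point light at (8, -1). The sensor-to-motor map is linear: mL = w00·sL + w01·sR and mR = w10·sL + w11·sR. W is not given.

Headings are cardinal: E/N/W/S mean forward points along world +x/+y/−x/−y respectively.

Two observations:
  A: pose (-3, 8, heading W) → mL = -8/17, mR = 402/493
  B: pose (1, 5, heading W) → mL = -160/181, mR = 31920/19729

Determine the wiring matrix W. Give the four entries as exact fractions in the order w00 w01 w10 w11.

obs A: pose=(-3,8,W) → sL=20/29, sR=8/17, mL=-8/17, mR=402/493
obs B: pose=(1,5,W) → sL=160/109, sR=160/181, mL=-160/181, mR=31920/19729
sensor matrix S = [[20/29, 8/17], [160/109, 160/181]]; det S = -789120/9726397
solve [mL_A; mL_B] = S·[w00; w01] and [mR_A; mR_B] = S·[w10; w11]:
  w00 = 0, w01 = -1, w10 = 1/2, w11 = 1

0 -1 1/2 1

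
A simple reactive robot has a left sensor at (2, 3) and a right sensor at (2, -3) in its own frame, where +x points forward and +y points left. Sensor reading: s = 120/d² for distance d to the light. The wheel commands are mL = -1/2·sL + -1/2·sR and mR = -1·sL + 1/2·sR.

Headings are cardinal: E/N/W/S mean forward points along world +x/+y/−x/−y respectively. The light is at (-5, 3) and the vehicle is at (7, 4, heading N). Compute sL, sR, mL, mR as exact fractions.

4/3 20/39 -12/13 -14/13

left sensor world pos  = (4, 6); dL² = 90
right sensor world pos = (10, 6); dR² = 234
sL = 120/90 = 4/3
sR = 120/234 = 20/39
mL = -1/2·sL + -1/2·sR = -12/13
mR = -1·sL + 1/2·sR = -14/13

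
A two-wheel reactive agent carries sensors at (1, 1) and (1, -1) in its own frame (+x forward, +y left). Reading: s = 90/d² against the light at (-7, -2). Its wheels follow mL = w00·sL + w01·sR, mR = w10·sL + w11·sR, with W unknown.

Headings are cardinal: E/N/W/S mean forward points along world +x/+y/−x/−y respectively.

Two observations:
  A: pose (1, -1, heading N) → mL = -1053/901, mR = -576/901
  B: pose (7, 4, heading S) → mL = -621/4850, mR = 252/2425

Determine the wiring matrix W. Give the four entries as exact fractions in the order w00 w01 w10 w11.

-1 1/2 -1 1

obs A: pose=(1,-1,N) → sL=90/53, sR=18/17, mL=-1053/901, mR=-576/901
obs B: pose=(7,4,S) → sL=9/25, sR=45/97, mL=-621/4850, mR=252/2425
sensor matrix S = [[90/53, 18/17], [9/25, 45/97]]; det S = 888408/2184925
solve [mL_A; mL_B] = S·[w00; w01] and [mR_A; mR_B] = S·[w10; w11]:
  w00 = -1, w01 = 1/2, w10 = -1, w11 = 1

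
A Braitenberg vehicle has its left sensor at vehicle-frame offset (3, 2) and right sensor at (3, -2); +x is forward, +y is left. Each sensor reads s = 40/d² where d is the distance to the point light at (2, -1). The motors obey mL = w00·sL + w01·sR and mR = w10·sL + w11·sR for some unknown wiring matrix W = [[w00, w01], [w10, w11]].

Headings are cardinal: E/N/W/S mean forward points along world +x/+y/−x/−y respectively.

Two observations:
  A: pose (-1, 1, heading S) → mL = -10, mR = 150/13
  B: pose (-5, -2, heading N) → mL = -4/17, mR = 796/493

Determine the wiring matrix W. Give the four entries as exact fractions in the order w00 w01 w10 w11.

-1/2 0 1/2 1

obs A: pose=(-1,1,S) → sL=20, sR=20/13, mL=-10, mR=150/13
obs B: pose=(-5,-2,N) → sL=8/17, sR=40/29, mL=-4/17, mR=796/493
sensor matrix S = [[20, 20/13], [8/17, 40/29]]; det S = 172160/6409
solve [mL_A; mL_B] = S·[w00; w01] and [mR_A; mR_B] = S·[w10; w11]:
  w00 = -1/2, w01 = 0, w10 = 1/2, w11 = 1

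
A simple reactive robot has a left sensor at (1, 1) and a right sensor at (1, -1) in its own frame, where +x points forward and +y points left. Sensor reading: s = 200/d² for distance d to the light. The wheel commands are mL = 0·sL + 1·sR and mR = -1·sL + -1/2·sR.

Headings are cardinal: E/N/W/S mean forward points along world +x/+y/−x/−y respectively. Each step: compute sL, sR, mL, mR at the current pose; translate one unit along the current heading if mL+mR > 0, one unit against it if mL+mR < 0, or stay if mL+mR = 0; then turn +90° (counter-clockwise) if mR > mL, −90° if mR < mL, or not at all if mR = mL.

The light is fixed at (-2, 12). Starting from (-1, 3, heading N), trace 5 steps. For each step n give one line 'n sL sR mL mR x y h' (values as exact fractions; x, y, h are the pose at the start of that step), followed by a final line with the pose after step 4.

n=0: pose=(-1,3,N); sL=25/8, sR=50/17; mL=50/17, mR=-625/136; mL+mR=-225/136 → advance -1; mR−mL=-1025/136 → turn -1·90°
n=1: pose=(-1,2,E); sL=40/17, sR=8/5; mL=8/5, mR=-268/85; mL+mR=-132/85 → advance -1; mR−mL=-404/85 → turn -1·90°
n=2: pose=(-2,2,S); sL=100/61, sR=100/61; mL=100/61, mR=-150/61; mL+mR=-50/61 → advance -1; mR−mL=-250/61 → turn -1·90°
n=3: pose=(-2,3,W); sL=200/101, sR=40/13; mL=40/13, mR=-4620/1313; mL+mR=-580/1313 → advance -1; mR−mL=-8660/1313 → turn -1·90°
n=4: pose=(-1,3,N); sL=25/8, sR=50/17; mL=50/17, mR=-625/136; mL+mR=-225/136 → advance -1; mR−mL=-1025/136 → turn -1·90°

0 25/8 50/17 50/17 -625/136 -1 3 N
1 40/17 8/5 8/5 -268/85 -1 2 E
2 100/61 100/61 100/61 -150/61 -2 2 S
3 200/101 40/13 40/13 -4620/1313 -2 3 W
4 25/8 50/17 50/17 -625/136 -1 3 N
final -1 2 E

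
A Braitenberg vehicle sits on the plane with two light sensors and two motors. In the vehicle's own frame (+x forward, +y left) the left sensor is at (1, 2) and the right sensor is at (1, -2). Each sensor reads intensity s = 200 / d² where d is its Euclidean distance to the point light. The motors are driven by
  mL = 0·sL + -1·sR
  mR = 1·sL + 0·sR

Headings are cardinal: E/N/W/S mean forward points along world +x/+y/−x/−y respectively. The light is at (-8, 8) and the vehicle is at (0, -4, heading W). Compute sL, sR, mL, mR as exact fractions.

40/49 200/149 -200/149 40/49

left sensor world pos  = (-1, -6); dL² = 245
right sensor world pos = (-1, -2); dR² = 149
sL = 200/245 = 40/49
sR = 200/149 = 200/149
mL = 0·sL + -1·sR = -200/149
mR = 1·sL + 0·sR = 40/49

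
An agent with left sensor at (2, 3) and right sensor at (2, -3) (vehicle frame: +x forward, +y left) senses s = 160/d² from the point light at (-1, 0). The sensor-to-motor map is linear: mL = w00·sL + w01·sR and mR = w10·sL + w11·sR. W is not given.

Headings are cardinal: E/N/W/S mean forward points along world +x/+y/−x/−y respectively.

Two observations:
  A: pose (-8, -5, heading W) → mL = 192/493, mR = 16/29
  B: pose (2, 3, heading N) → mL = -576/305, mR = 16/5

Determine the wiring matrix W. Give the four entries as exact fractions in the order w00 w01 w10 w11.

obs A: pose=(-8,-5,W) → sL=32/29, sR=32/17, mL=192/493, mR=16/29
obs B: pose=(2,3,N) → sL=32/5, sR=160/61, mL=-576/305, mR=16/5
sensor matrix S = [[32/29, 32/17], [32/5, 160/61]]; det S = -1376256/150365
solve [mL_A; mL_B] = S·[w00; w01] and [mR_A; mR_B] = S·[w10; w11]:
  w00 = -1/2, w01 = 1/2, w10 = 1/2, w11 = 0

-1/2 1/2 1/2 0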